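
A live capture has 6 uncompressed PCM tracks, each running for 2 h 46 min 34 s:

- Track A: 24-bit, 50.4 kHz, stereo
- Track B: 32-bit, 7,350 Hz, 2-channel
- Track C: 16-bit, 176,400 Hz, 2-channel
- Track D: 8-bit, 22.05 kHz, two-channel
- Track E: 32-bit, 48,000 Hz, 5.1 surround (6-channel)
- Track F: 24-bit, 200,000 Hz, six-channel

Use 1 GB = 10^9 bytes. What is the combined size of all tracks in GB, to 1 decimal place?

58.6 GB

2 h 46 min 34 s = 9,994 s.
Track A: 50,400 × 9,994 × 3 × 2 = 3,022,185,600 bytes.
Track B: 7,350 × 9,994 × 4 × 2 = 587,647,200 bytes.
Track C: 176,400 × 9,994 × 2 × 2 = 7,051,766,400 bytes.
Track D: 22,050 × 9,994 × 1 × 2 = 440,735,400 bytes.
Track E: 48,000 × 9,994 × 4 × 6 = 11,513,088,000 bytes.
Track F: 200,000 × 9,994 × 3 × 6 = 35,978,400,000 bytes.
Total = 58,593,822,600 bytes = 58.6 GB.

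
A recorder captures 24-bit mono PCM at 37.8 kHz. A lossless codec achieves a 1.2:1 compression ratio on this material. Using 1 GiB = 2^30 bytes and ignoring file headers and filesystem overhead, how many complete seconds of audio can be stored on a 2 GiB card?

22,724 seconds

Uncompressed byte rate = 37,800 × 3 × 1 = 113,400 bytes/s.
After 1.2:1 compression, effective rate ≈ 94500 bytes/s.
Capacity = 2 × 1,073,741,824 = 2,147,483,648 bytes.
2,147,483,648 / effective rate ≈ 22724.69 s → 22,724 seconds.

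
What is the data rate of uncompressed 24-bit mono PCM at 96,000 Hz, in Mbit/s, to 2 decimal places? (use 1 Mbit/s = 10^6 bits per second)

2.30 Mbit/s

Bit rate = 96,000 × 24 × 1 = 2,304,000 bits/s.
= 2.30 Mbit/s.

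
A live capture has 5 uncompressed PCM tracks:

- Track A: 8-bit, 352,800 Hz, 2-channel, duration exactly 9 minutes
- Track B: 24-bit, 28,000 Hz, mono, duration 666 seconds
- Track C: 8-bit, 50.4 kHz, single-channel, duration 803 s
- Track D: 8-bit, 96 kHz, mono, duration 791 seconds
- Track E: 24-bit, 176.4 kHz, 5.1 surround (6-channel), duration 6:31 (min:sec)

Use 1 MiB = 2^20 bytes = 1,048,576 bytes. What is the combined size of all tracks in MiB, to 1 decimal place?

Track A: exactly 9 minutes = 540 s; 352,800 × 540 × 1 × 2 = 381,024,000 bytes.
Track B: 28,000 × 666 × 3 × 1 = 55,944,000 bytes.
Track C: 50,400 × 803 × 1 × 1 = 40,471,200 bytes.
Track D: 96,000 × 791 × 1 × 1 = 75,936,000 bytes.
Track E: 6:31 (min:sec) = 391 s; 176,400 × 391 × 3 × 6 = 1,241,503,200 bytes.
Total = 1,794,878,400 bytes = 1711.7 MiB.

1711.7 MiB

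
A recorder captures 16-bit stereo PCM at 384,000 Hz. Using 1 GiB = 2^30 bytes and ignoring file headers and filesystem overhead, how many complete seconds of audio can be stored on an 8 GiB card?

Uncompressed byte rate = 384,000 × 2 × 2 = 1,536,000 bytes/s.
Capacity = 8 × 1,073,741,824 = 8,589,934,592 bytes.
8,589,934,592 / 1,536,000 ≈ 5592.41 s → 5,592 seconds.

5,592 seconds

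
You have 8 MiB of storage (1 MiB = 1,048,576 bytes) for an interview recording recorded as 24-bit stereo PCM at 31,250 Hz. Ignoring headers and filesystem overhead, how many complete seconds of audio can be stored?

44 seconds

Uncompressed byte rate = 31,250 × 3 × 2 = 187,500 bytes/s.
Capacity = 8 × 1,048,576 = 8,388,608 bytes.
8,388,608 / 187,500 ≈ 44.74 s → 44 seconds.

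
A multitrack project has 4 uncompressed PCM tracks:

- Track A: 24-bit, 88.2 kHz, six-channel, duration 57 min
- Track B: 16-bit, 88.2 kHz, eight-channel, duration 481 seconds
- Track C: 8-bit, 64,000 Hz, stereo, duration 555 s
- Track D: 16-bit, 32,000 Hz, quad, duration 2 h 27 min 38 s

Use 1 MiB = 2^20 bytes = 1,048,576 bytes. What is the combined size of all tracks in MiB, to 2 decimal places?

8055.75 MiB

Track A: 57 min = 3,420 s; 88,200 × 3,420 × 3 × 6 = 5,429,592,000 bytes.
Track B: 88,200 × 481 × 2 × 8 = 678,787,200 bytes.
Track C: 64,000 × 555 × 1 × 2 = 71,040,000 bytes.
Track D: 2 h 27 min 38 s = 8,858 s; 32,000 × 8,858 × 2 × 4 = 2,267,648,000 bytes.
Total = 8,447,067,200 bytes = 8055.75 MiB.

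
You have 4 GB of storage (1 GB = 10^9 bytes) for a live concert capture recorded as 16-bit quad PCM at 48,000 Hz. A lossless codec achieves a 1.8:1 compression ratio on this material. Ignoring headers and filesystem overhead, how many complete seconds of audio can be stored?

Uncompressed byte rate = 48,000 × 2 × 4 = 384,000 bytes/s.
After 1.8:1 compression, effective rate ≈ 213333.33 bytes/s.
Capacity = 4 × 1,000,000,000 = 4,000,000,000 bytes.
4,000,000,000 / effective rate ≈ 18750 s → 18,750 seconds.

18,750 seconds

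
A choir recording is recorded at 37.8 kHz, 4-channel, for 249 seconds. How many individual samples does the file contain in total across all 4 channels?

37,648,800 samples

37,800 × 249 s × 4 ch = 37,648,800 samples.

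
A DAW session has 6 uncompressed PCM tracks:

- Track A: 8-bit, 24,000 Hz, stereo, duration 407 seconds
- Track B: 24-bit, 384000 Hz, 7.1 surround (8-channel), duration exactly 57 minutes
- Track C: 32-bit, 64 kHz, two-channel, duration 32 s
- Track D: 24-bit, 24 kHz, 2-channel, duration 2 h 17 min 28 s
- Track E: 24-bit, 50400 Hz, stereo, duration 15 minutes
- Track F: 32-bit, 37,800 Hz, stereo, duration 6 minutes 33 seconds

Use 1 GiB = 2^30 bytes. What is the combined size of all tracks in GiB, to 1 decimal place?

30.9 GiB

Track A: 24,000 × 407 × 1 × 2 = 19,536,000 bytes.
Track B: exactly 57 minutes = 3,420 s; 384,000 × 3,420 × 3 × 8 = 31,518,720,000 bytes.
Track C: 64,000 × 32 × 4 × 2 = 16,384,000 bytes.
Track D: 2 h 17 min 28 s = 8,248 s; 24,000 × 8,248 × 3 × 2 = 1,187,712,000 bytes.
Track E: 15 minutes = 900 s; 50,400 × 900 × 3 × 2 = 272,160,000 bytes.
Track F: 6 minutes 33 seconds = 393 s; 37,800 × 393 × 4 × 2 = 118,843,200 bytes.
Total = 33,133,355,200 bytes = 30.9 GiB.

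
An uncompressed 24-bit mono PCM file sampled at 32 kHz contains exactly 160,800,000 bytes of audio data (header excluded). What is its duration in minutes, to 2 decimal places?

27.92 minutes

Byte rate = 32,000 × 3 × 1 = 96,000 bytes/s.
Duration = 160,800,000 / 96,000 = 1,675 s.
1,675 s / 60 = 27.92 minutes.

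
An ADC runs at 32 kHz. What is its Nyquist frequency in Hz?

16,000 Hz

Nyquist frequency = sample rate / 2 = 32,000 / 2 = 16,000 Hz.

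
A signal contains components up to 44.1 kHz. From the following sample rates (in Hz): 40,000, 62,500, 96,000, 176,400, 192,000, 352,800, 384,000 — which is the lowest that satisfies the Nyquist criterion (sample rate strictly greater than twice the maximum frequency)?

Need sample rate > 2 × 44,100 = 88,200 Hz.
Lowest listed rate above 88,200 Hz is 96,000 Hz.

96,000 Hz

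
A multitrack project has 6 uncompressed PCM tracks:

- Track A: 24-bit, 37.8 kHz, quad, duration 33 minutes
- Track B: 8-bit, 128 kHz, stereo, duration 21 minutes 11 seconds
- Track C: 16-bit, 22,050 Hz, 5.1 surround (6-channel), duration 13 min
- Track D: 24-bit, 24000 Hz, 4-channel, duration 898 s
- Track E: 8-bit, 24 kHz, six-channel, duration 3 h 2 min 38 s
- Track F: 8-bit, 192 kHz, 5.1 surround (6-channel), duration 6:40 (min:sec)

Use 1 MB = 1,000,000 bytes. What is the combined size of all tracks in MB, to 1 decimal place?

3727.3 MB

Track A: 33 minutes = 1,980 s; 37,800 × 1,980 × 3 × 4 = 898,128,000 bytes.
Track B: 21 minutes 11 seconds = 1,271 s; 128,000 × 1,271 × 1 × 2 = 325,376,000 bytes.
Track C: 13 min = 780 s; 22,050 × 780 × 2 × 6 = 206,388,000 bytes.
Track D: 24,000 × 898 × 3 × 4 = 258,624,000 bytes.
Track E: 3 h 2 min 38 s = 10,958 s; 24,000 × 10,958 × 1 × 6 = 1,577,952,000 bytes.
Track F: 6:40 (min:sec) = 400 s; 192,000 × 400 × 1 × 6 = 460,800,000 bytes.
Total = 3,727,268,000 bytes = 3727.3 MB.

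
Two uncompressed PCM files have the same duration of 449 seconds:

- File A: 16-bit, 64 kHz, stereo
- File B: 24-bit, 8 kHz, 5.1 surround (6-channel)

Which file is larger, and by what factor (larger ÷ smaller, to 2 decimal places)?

File A, by a factor of 1.78

File A: 64,000 × 2 × 2 = 256,000 bytes/s.
File B: 8,000 × 3 × 6 = 144,000 bytes/s.
File A is larger; ratio = 114,944,000 / 64,656,000 = 1.78.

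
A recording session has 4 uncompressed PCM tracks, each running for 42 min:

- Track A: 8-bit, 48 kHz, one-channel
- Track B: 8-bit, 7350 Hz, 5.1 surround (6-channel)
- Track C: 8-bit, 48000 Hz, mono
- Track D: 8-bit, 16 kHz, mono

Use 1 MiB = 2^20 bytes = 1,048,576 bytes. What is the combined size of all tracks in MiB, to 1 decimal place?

375.1 MiB

42 min = 2,520 s.
Track A: 48,000 × 2,520 × 1 × 1 = 120,960,000 bytes.
Track B: 7,350 × 2,520 × 1 × 6 = 111,132,000 bytes.
Track C: 48,000 × 2,520 × 1 × 1 = 120,960,000 bytes.
Track D: 16,000 × 2,520 × 1 × 1 = 40,320,000 bytes.
Total = 393,372,000 bytes = 375.1 MiB.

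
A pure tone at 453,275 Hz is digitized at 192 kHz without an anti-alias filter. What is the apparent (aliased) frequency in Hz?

69,275 Hz

Nyquist = 192,000/2 = 96,000 Hz; 453,275 Hz exceeds it.
Alias = |453,275 − 2×192,000| = |453,275 − 384,000| = 69,275 Hz.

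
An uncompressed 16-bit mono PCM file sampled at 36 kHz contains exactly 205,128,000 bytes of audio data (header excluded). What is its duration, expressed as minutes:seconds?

47:29

Byte rate = 36,000 × 2 × 1 = 72,000 bytes/s.
Duration = 205,128,000 / 72,000 = 2,849 s.
2,849 s = 47:29.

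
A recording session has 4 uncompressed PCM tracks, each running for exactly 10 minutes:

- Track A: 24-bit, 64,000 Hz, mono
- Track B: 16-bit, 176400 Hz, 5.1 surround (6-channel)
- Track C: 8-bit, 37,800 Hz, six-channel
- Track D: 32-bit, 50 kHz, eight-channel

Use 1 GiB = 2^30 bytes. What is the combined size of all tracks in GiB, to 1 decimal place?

2.3 GiB

exactly 10 minutes = 600 s.
Track A: 64,000 × 600 × 3 × 1 = 115,200,000 bytes.
Track B: 176,400 × 600 × 2 × 6 = 1,270,080,000 bytes.
Track C: 37,800 × 600 × 1 × 6 = 136,080,000 bytes.
Track D: 50,000 × 600 × 4 × 8 = 960,000,000 bytes.
Total = 2,481,360,000 bytes = 2.3 GiB.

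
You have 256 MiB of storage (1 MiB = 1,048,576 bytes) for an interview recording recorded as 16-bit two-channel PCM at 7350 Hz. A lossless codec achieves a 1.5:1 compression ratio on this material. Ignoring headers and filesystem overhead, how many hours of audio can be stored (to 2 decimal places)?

3.80 hours

Uncompressed byte rate = 7,350 × 2 × 2 = 29,400 bytes/s.
After 1.5:1 compression, effective rate ≈ 19600 bytes/s.
Capacity = 256 × 1,048,576 = 268,435,456 bytes.
268,435,456 / effective rate ≈ 13695.69 s → 3.80 hours.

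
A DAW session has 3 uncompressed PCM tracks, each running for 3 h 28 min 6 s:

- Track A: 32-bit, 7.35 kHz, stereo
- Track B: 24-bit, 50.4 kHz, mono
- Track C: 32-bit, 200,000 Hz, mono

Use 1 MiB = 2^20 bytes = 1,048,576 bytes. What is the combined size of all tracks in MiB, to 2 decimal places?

3 h 28 min 6 s = 12,486 s.
Track A: 7,350 × 12,486 × 4 × 2 = 734,176,800 bytes.
Track B: 50,400 × 12,486 × 3 × 1 = 1,887,883,200 bytes.
Track C: 200,000 × 12,486 × 4 × 1 = 9,988,800,000 bytes.
Total = 12,610,860,000 bytes = 12026.65 MiB.

12026.65 MiB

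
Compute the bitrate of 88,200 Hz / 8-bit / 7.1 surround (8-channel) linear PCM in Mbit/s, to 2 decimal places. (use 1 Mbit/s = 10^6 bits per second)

Bit rate = 88,200 × 8 × 8 = 5,644,800 bits/s.
= 5.64 Mbit/s.

5.64 Mbit/s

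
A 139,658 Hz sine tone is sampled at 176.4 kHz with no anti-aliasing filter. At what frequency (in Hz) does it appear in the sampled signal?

Nyquist = 176,400/2 = 88,200 Hz; 139,658 Hz exceeds it.
Alias = |139,658 − 1×176,400| = |139,658 − 176,400| = 36,742 Hz.

36,742 Hz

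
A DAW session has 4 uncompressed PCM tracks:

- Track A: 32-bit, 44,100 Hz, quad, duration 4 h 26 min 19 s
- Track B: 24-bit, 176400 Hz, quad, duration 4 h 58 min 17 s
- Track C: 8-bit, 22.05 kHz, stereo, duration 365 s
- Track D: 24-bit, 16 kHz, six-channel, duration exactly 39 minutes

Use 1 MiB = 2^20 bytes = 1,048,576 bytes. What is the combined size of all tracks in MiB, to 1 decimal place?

Track A: 4 h 26 min 19 s = 15,979 s; 44,100 × 15,979 × 4 × 4 = 11,274,782,400 bytes.
Track B: 4 h 58 min 17 s = 17,897 s; 176,400 × 17,897 × 3 × 4 = 37,884,369,600 bytes.
Track C: 22,050 × 365 × 1 × 2 = 16,096,500 bytes.
Track D: exactly 39 minutes = 2,340 s; 16,000 × 2,340 × 3 × 6 = 673,920,000 bytes.
Total = 49,849,168,500 bytes = 47539.9 MiB.

47539.9 MiB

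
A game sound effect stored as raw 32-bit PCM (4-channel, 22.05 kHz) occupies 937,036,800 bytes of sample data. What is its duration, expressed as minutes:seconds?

Byte rate = 22,050 × 4 × 4 = 352,800 bytes/s.
Duration = 937,036,800 / 352,800 = 2,656 s.
2,656 s = 44:16.

44:16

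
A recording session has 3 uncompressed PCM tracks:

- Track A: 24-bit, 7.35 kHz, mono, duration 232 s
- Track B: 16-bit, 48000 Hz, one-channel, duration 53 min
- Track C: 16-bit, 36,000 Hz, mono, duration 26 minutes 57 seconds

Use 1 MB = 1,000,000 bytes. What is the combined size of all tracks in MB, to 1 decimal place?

Track A: 7,350 × 232 × 3 × 1 = 5,115,600 bytes.
Track B: 53 min = 3,180 s; 48,000 × 3,180 × 2 × 1 = 305,280,000 bytes.
Track C: 26 minutes 57 seconds = 1,617 s; 36,000 × 1,617 × 2 × 1 = 116,424,000 bytes.
Total = 426,819,600 bytes = 426.8 MB.

426.8 MB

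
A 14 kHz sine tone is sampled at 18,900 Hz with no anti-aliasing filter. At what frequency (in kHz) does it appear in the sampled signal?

4.9 kHz

Nyquist = 18,900/2 = 9,450 Hz; 14,000 Hz exceeds it.
Alias = |14,000 − 1×18,900| = |14,000 − 18,900| = 4,900 Hz = 4.9 kHz.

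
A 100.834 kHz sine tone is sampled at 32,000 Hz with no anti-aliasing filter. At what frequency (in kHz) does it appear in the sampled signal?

4.834 kHz

Nyquist = 32,000/2 = 16,000 Hz; 100,834 Hz exceeds it.
Alias = |100,834 − 3×32,000| = |100,834 − 96,000| = 4,834 Hz = 4.834 kHz.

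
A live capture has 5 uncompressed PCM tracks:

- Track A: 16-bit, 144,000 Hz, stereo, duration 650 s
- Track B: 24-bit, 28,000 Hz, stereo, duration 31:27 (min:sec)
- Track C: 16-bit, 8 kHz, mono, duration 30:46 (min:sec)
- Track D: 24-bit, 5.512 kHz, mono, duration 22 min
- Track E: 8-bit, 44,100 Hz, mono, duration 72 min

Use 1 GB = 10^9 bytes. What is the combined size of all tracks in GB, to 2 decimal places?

0.93 GB

Track A: 144,000 × 650 × 2 × 2 = 374,400,000 bytes.
Track B: 31:27 (min:sec) = 1,887 s; 28,000 × 1,887 × 3 × 2 = 317,016,000 bytes.
Track C: 30:46 (min:sec) = 1,846 s; 8,000 × 1,846 × 2 × 1 = 29,536,000 bytes.
Track D: 22 min = 1,320 s; 5,512 × 1,320 × 3 × 1 = 21,827,520 bytes.
Track E: 72 min = 4,320 s; 44,100 × 4,320 × 1 × 1 = 190,512,000 bytes.
Total = 933,291,520 bytes = 0.93 GB.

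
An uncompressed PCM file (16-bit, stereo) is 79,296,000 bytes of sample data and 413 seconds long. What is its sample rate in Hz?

Bytes = sample_rate × seconds × bytes_per_sample × channels.
sample_rate = 79,296,000 / (413 × 2 × 2) = 79,296,000 / 1,652 = 48,000 Hz.

48,000 Hz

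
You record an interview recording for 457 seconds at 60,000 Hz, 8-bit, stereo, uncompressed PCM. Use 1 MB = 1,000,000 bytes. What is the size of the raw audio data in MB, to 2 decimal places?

54.84 MB

Bytes = 60,000 samples/s × 457 s × 1 bytes/sample × 2 ch = 54,840,000 bytes.
54,840,000 / 1,000,000 = 54.84 MB.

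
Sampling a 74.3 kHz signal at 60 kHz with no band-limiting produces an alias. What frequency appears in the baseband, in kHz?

Nyquist = 60,000/2 = 30,000 Hz; 74,300 Hz exceeds it.
Alias = |74,300 − 1×60,000| = |74,300 − 60,000| = 14,300 Hz = 14.3 kHz.

14.3 kHz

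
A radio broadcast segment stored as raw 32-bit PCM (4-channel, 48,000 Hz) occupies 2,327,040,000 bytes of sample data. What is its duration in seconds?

Byte rate = 48,000 × 4 × 4 = 768,000 bytes/s.
Duration = 2,327,040,000 / 768,000 = 3,030 s.

3,030 seconds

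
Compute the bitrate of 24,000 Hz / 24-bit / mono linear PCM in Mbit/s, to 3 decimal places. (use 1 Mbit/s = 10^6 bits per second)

0.576 Mbit/s

Bit rate = 24,000 × 24 × 1 = 576,000 bits/s.
= 0.576 Mbit/s.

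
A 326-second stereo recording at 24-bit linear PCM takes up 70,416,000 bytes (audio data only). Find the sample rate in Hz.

Bytes = sample_rate × seconds × bytes_per_sample × channels.
sample_rate = 70,416,000 / (326 × 3 × 2) = 70,416,000 / 1,956 = 36,000 Hz.

36,000 Hz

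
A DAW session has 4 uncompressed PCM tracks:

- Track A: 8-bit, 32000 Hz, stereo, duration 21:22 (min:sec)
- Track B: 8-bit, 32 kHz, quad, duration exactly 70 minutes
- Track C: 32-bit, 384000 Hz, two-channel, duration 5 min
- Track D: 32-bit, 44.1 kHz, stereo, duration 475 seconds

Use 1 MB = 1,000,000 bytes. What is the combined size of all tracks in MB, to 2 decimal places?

1708.83 MB

Track A: 21:22 (min:sec) = 1,282 s; 32,000 × 1,282 × 1 × 2 = 82,048,000 bytes.
Track B: exactly 70 minutes = 4,200 s; 32,000 × 4,200 × 1 × 4 = 537,600,000 bytes.
Track C: 5 min = 300 s; 384,000 × 300 × 4 × 2 = 921,600,000 bytes.
Track D: 44,100 × 475 × 4 × 2 = 167,580,000 bytes.
Total = 1,708,828,000 bytes = 1708.83 MB.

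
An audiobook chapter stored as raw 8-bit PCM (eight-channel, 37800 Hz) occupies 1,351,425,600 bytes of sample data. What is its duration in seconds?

4,469 seconds

Byte rate = 37,800 × 1 × 8 = 302,400 bytes/s.
Duration = 1,351,425,600 / 302,400 = 4,469 s.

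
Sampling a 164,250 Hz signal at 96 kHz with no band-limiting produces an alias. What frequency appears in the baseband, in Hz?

27,750 Hz

Nyquist = 96,000/2 = 48,000 Hz; 164,250 Hz exceeds it.
Alias = |164,250 − 2×96,000| = |164,250 − 192,000| = 27,750 Hz.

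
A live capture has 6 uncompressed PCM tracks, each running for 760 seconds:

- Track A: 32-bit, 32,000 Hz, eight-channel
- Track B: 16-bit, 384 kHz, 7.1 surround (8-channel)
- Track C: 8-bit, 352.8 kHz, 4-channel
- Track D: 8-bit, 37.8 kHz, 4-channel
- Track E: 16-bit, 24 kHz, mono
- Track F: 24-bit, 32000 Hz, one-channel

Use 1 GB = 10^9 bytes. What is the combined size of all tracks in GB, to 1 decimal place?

6.7 GB

Track A: 32,000 × 760 × 4 × 8 = 778,240,000 bytes.
Track B: 384,000 × 760 × 2 × 8 = 4,669,440,000 bytes.
Track C: 352,800 × 760 × 1 × 4 = 1,072,512,000 bytes.
Track D: 37,800 × 760 × 1 × 4 = 114,912,000 bytes.
Track E: 24,000 × 760 × 2 × 1 = 36,480,000 bytes.
Track F: 32,000 × 760 × 3 × 1 = 72,960,000 bytes.
Total = 6,744,544,000 bytes = 6.7 GB.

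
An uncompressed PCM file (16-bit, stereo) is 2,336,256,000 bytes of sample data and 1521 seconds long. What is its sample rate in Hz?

384,000 Hz

Bytes = sample_rate × seconds × bytes_per_sample × channels.
sample_rate = 2,336,256,000 / (1,521 × 2 × 2) = 2,336,256,000 / 6,084 = 384,000 Hz.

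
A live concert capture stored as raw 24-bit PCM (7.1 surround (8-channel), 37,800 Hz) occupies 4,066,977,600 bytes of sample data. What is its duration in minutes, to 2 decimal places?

Byte rate = 37,800 × 3 × 8 = 907,200 bytes/s.
Duration = 4,066,977,600 / 907,200 = 4,483 s.
4,483 s / 60 = 74.72 minutes.

74.72 minutes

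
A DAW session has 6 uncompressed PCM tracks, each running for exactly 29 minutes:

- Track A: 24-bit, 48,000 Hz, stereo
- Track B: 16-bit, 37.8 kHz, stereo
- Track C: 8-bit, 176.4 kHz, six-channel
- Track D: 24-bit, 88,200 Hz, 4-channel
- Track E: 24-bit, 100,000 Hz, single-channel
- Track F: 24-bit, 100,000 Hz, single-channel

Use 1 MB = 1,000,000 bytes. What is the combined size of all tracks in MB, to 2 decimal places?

5491.44 MB

exactly 29 minutes = 1,740 s.
Track A: 48,000 × 1,740 × 3 × 2 = 501,120,000 bytes.
Track B: 37,800 × 1,740 × 2 × 2 = 263,088,000 bytes.
Track C: 176,400 × 1,740 × 1 × 6 = 1,841,616,000 bytes.
Track D: 88,200 × 1,740 × 3 × 4 = 1,841,616,000 bytes.
Track E: 100,000 × 1,740 × 3 × 1 = 522,000,000 bytes.
Track F: 100,000 × 1,740 × 3 × 1 = 522,000,000 bytes.
Total = 5,491,440,000 bytes = 5491.44 MB.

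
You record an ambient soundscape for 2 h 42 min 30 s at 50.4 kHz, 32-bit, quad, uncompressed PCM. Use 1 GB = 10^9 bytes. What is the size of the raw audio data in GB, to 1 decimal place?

Duration = 2 h 42 min 30 s = 9,750 s.
Bytes = 50,400 samples/s × 9,750 s × 4 bytes/sample × 4 ch = 7,862,400,000 bytes.
7,862,400,000 / 1,000,000,000 = 7.9 GB.

7.9 GB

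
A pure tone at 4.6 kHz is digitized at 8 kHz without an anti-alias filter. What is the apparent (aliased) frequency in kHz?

3.4 kHz

Nyquist = 8,000/2 = 4,000 Hz; 4,600 Hz exceeds it.
Alias = |4,600 − 1×8,000| = |4,600 − 8,000| = 3,400 Hz = 3.4 kHz.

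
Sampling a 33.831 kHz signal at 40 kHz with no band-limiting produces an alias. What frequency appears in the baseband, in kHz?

Nyquist = 40,000/2 = 20,000 Hz; 33,831 Hz exceeds it.
Alias = |33,831 − 1×40,000| = |33,831 − 40,000| = 6,169 Hz = 6.169 kHz.

6.169 kHz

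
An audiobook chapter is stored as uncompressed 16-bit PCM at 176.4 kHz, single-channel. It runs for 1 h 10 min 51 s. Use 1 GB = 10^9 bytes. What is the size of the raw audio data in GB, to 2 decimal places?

1.50 GB

Duration = 1 h 10 min 51 s = 4,251 s.
Bytes = 176,400 samples/s × 4,251 s × 2 bytes/sample × 1 ch = 1,499,752,800 bytes.
1,499,752,800 / 1,000,000,000 = 1.50 GB.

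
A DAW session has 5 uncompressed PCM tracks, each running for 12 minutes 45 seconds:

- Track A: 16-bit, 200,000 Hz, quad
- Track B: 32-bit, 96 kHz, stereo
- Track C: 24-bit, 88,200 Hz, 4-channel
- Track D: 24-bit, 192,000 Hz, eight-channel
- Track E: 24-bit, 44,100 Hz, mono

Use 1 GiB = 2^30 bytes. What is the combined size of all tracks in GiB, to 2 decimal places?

5.82 GiB

12 minutes 45 seconds = 765 s.
Track A: 200,000 × 765 × 2 × 4 = 1,224,000,000 bytes.
Track B: 96,000 × 765 × 4 × 2 = 587,520,000 bytes.
Track C: 88,200 × 765 × 3 × 4 = 809,676,000 bytes.
Track D: 192,000 × 765 × 3 × 8 = 3,525,120,000 bytes.
Track E: 44,100 × 765 × 3 × 1 = 101,209,500 bytes.
Total = 6,247,525,500 bytes = 5.82 GiB.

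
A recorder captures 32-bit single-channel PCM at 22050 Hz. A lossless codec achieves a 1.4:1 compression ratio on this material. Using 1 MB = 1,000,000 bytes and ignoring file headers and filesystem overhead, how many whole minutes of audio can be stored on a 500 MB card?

132 minutes

Uncompressed byte rate = 22,050 × 4 × 1 = 88,200 bytes/s.
After 1.4:1 compression, effective rate ≈ 63000 bytes/s.
Capacity = 500 × 1,000,000 = 500,000,000 bytes.
500,000,000 / effective rate ≈ 7936.51 s → 132 minutes.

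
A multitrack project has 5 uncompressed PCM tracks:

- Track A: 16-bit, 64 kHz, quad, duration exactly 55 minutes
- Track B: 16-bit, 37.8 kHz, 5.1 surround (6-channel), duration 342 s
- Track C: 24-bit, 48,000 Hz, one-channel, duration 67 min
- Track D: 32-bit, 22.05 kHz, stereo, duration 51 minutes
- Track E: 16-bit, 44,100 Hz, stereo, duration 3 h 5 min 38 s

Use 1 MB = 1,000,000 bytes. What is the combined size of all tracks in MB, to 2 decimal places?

4928.14 MB

Track A: exactly 55 minutes = 3,300 s; 64,000 × 3,300 × 2 × 4 = 1,689,600,000 bytes.
Track B: 37,800 × 342 × 2 × 6 = 155,131,200 bytes.
Track C: 67 min = 4,020 s; 48,000 × 4,020 × 3 × 1 = 578,880,000 bytes.
Track D: 51 minutes = 3,060 s; 22,050 × 3,060 × 4 × 2 = 539,784,000 bytes.
Track E: 3 h 5 min 38 s = 11,138 s; 44,100 × 11,138 × 2 × 2 = 1,964,743,200 bytes.
Total = 4,928,138,400 bytes = 4928.14 MB.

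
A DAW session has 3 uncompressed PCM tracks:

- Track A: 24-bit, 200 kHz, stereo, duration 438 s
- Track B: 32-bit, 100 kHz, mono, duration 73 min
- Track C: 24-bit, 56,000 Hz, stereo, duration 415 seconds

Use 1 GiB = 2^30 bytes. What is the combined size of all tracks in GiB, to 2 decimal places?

Track A: 200,000 × 438 × 3 × 2 = 525,600,000 bytes.
Track B: 73 min = 4,380 s; 100,000 × 4,380 × 4 × 1 = 1,752,000,000 bytes.
Track C: 56,000 × 415 × 3 × 2 = 139,440,000 bytes.
Total = 2,417,040,000 bytes = 2.25 GiB.

2.25 GiB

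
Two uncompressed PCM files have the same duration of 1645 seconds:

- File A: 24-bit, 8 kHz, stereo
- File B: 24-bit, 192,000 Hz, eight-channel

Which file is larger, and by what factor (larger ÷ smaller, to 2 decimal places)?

File A: 8,000 × 3 × 2 = 48,000 bytes/s.
File B: 192,000 × 3 × 8 = 4,608,000 bytes/s.
File B is larger; ratio = 7,580,160,000 / 78,960,000 = 96.00.

File B, by a factor of 96.00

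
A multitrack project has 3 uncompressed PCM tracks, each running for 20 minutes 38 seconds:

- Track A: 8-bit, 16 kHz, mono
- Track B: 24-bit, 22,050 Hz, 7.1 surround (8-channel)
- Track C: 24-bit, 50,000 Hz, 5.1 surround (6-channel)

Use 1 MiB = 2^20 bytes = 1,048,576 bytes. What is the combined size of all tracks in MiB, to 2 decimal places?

1706.27 MiB

20 minutes 38 seconds = 1,238 s.
Track A: 16,000 × 1,238 × 1 × 1 = 19,808,000 bytes.
Track B: 22,050 × 1,238 × 3 × 8 = 655,149,600 bytes.
Track C: 50,000 × 1,238 × 3 × 6 = 1,114,200,000 bytes.
Total = 1,789,157,600 bytes = 1706.27 MiB.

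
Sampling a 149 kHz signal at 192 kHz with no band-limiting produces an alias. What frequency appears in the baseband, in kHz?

43 kHz

Nyquist = 192,000/2 = 96,000 Hz; 149,000 Hz exceeds it.
Alias = |149,000 − 1×192,000| = |149,000 − 192,000| = 43,000 Hz = 43 kHz.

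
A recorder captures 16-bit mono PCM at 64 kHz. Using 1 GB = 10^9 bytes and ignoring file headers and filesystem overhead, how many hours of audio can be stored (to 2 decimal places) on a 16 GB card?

34.72 hours

Uncompressed byte rate = 64,000 × 2 × 1 = 128,000 bytes/s.
Capacity = 16 × 1,000,000,000 = 16,000,000,000 bytes.
16,000,000,000 / 128,000 ≈ 125000 s → 34.72 hours.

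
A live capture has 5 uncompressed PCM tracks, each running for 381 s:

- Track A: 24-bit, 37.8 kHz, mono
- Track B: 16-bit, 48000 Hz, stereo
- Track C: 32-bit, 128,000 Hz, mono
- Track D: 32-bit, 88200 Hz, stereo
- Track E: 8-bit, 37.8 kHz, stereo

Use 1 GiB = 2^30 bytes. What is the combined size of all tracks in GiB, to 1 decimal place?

0.6 GiB

Track A: 37,800 × 381 × 3 × 1 = 43,205,400 bytes.
Track B: 48,000 × 381 × 2 × 2 = 73,152,000 bytes.
Track C: 128,000 × 381 × 4 × 1 = 195,072,000 bytes.
Track D: 88,200 × 381 × 4 × 2 = 268,833,600 bytes.
Track E: 37,800 × 381 × 1 × 2 = 28,803,600 bytes.
Total = 609,066,600 bytes = 0.6 GiB.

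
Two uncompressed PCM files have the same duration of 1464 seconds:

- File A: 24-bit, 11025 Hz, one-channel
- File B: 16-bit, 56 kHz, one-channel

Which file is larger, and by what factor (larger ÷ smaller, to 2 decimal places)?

File B, by a factor of 3.39

File A: 11,025 × 3 × 1 = 33,075 bytes/s.
File B: 56,000 × 2 × 1 = 112,000 bytes/s.
File B is larger; ratio = 163,968,000 / 48,421,800 = 3.39.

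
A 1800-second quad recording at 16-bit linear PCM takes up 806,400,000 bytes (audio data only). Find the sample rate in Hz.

56,000 Hz

Bytes = sample_rate × seconds × bytes_per_sample × channels.
sample_rate = 806,400,000 / (1,800 × 2 × 4) = 806,400,000 / 14,400 = 56,000 Hz.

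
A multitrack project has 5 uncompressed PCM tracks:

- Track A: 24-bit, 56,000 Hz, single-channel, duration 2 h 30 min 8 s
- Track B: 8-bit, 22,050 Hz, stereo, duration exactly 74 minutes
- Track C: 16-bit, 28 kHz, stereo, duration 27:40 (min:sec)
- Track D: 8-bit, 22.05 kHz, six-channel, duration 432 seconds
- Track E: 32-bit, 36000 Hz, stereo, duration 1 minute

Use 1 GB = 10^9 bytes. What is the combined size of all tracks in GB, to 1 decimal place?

Track A: 2 h 30 min 8 s = 9,008 s; 56,000 × 9,008 × 3 × 1 = 1,513,344,000 bytes.
Track B: exactly 74 minutes = 4,440 s; 22,050 × 4,440 × 1 × 2 = 195,804,000 bytes.
Track C: 27:40 (min:sec) = 1,660 s; 28,000 × 1,660 × 2 × 2 = 185,920,000 bytes.
Track D: 22,050 × 432 × 1 × 6 = 57,153,600 bytes.
Track E: 1 minute = 60 s; 36,000 × 60 × 4 × 2 = 17,280,000 bytes.
Total = 1,969,501,600 bytes = 2.0 GB.

2.0 GB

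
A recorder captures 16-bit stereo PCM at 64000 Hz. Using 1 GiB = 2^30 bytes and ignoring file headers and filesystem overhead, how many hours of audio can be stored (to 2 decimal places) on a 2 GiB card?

Uncompressed byte rate = 64,000 × 2 × 2 = 256,000 bytes/s.
Capacity = 2 × 1,073,741,824 = 2,147,483,648 bytes.
2,147,483,648 / 256,000 ≈ 8388.61 s → 2.33 hours.

2.33 hours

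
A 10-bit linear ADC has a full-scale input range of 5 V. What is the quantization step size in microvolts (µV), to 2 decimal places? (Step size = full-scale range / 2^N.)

5 V / 2^10 = 5 / 1,024 V = 4882.81 µV.

4882.81 µV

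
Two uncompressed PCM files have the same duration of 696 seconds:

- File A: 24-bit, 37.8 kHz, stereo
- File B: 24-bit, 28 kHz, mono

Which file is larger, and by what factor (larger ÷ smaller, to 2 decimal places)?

File A, by a factor of 2.70

File A: 37,800 × 3 × 2 = 226,800 bytes/s.
File B: 28,000 × 3 × 1 = 84,000 bytes/s.
File A is larger; ratio = 157,852,800 / 58,464,000 = 2.70.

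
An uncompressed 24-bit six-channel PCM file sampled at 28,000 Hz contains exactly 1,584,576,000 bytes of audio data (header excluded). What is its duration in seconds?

Byte rate = 28,000 × 3 × 6 = 504,000 bytes/s.
Duration = 1,584,576,000 / 504,000 = 3,144 s.

3,144 seconds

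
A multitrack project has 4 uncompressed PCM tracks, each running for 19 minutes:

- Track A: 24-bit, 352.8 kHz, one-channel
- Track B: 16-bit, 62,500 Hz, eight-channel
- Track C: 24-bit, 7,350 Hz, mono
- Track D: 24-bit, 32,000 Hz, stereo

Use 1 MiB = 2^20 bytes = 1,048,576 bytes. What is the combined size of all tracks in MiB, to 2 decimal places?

19 minutes = 1,140 s.
Track A: 352,800 × 1,140 × 3 × 1 = 1,206,576,000 bytes.
Track B: 62,500 × 1,140 × 2 × 8 = 1,140,000,000 bytes.
Track C: 7,350 × 1,140 × 3 × 1 = 25,137,000 bytes.
Track D: 32,000 × 1,140 × 3 × 2 = 218,880,000 bytes.
Total = 2,590,593,000 bytes = 2470.58 MiB.

2470.58 MiB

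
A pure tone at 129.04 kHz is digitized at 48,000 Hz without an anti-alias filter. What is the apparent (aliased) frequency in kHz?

Nyquist = 48,000/2 = 24,000 Hz; 129,040 Hz exceeds it.
Alias = |129,040 − 3×48,000| = |129,040 − 144,000| = 14,960 Hz = 14.96 kHz.

14.96 kHz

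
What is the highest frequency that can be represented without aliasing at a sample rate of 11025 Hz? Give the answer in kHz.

Nyquist frequency = sample rate / 2 = 11,025 / 2 = 5.5125 kHz.

5.5125 kHz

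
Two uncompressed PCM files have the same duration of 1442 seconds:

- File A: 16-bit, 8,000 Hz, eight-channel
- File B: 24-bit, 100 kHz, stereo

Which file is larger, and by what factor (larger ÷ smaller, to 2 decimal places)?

File A: 8,000 × 2 × 8 = 128,000 bytes/s.
File B: 100,000 × 3 × 2 = 600,000 bytes/s.
File B is larger; ratio = 865,200,000 / 184,576,000 = 4.69.

File B, by a factor of 4.69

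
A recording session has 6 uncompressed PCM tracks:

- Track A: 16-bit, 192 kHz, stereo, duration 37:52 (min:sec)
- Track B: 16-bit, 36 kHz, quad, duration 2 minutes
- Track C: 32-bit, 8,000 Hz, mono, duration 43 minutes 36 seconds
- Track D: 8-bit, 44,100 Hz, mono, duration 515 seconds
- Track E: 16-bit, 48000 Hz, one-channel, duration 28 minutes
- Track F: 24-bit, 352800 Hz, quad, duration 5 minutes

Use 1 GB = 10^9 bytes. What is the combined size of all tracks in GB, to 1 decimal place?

Track A: 37:52 (min:sec) = 2,272 s; 192,000 × 2,272 × 2 × 2 = 1,744,896,000 bytes.
Track B: 2 minutes = 120 s; 36,000 × 120 × 2 × 4 = 34,560,000 bytes.
Track C: 43 minutes 36 seconds = 2,616 s; 8,000 × 2,616 × 4 × 1 = 83,712,000 bytes.
Track D: 44,100 × 515 × 1 × 1 = 22,711,500 bytes.
Track E: 28 minutes = 1,680 s; 48,000 × 1,680 × 2 × 1 = 161,280,000 bytes.
Track F: 5 minutes = 300 s; 352,800 × 300 × 3 × 4 = 1,270,080,000 bytes.
Total = 3,317,239,500 bytes = 3.3 GB.

3.3 GB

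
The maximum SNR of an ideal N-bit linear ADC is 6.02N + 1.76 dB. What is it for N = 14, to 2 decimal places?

86.04 dB

6.02 × 14 + 1.76 = 86.04 dB.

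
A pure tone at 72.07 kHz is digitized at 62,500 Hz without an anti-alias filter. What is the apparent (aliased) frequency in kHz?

Nyquist = 62,500/2 = 31,250 Hz; 72,070 Hz exceeds it.
Alias = |72,070 − 1×62,500| = |72,070 − 62,500| = 9,570 Hz = 9.57 kHz.

9.57 kHz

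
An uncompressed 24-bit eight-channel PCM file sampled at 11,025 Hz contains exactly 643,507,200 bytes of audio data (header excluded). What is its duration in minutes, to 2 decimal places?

40.53 minutes

Byte rate = 11,025 × 3 × 8 = 264,600 bytes/s.
Duration = 643,507,200 / 264,600 = 2,432 s.
2,432 s / 60 = 40.53 minutes.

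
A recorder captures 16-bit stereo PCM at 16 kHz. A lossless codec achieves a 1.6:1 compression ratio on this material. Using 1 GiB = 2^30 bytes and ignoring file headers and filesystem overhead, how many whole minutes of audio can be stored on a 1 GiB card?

Uncompressed byte rate = 16,000 × 2 × 2 = 64,000 bytes/s.
After 1.6:1 compression, effective rate ≈ 40000 bytes/s.
Capacity = 1 × 1,073,741,824 = 1,073,741,824 bytes.
1,073,741,824 / effective rate ≈ 26843.55 s → 447 minutes.

447 minutes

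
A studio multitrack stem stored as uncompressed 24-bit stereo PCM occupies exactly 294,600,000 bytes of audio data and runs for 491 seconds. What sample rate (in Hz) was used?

100,000 Hz

Bytes = sample_rate × seconds × bytes_per_sample × channels.
sample_rate = 294,600,000 / (491 × 3 × 2) = 294,600,000 / 2,946 = 100,000 Hz.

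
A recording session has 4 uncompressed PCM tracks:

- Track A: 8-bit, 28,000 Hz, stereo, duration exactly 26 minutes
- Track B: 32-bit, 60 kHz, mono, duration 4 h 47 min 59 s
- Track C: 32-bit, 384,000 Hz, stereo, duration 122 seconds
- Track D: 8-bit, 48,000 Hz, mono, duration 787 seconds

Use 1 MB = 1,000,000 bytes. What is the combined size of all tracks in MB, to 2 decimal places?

4646.88 MB

Track A: exactly 26 minutes = 1,560 s; 28,000 × 1,560 × 1 × 2 = 87,360,000 bytes.
Track B: 4 h 47 min 59 s = 17,279 s; 60,000 × 17,279 × 4 × 1 = 4,146,960,000 bytes.
Track C: 384,000 × 122 × 4 × 2 = 374,784,000 bytes.
Track D: 48,000 × 787 × 1 × 1 = 37,776,000 bytes.
Total = 4,646,880,000 bytes = 4646.88 MB.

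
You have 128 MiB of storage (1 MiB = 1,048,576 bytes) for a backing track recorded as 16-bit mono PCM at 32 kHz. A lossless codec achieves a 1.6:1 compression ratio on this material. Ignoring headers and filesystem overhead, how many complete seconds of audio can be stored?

Uncompressed byte rate = 32,000 × 2 × 1 = 64,000 bytes/s.
After 1.6:1 compression, effective rate ≈ 40000 bytes/s.
Capacity = 128 × 1,048,576 = 134,217,728 bytes.
134,217,728 / effective rate ≈ 3355.44 s → 3,355 seconds.

3,355 seconds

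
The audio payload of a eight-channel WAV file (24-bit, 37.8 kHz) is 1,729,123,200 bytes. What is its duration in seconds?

1,906 seconds

Byte rate = 37,800 × 3 × 8 = 907,200 bytes/s.
Duration = 1,729,123,200 / 907,200 = 1,906 s.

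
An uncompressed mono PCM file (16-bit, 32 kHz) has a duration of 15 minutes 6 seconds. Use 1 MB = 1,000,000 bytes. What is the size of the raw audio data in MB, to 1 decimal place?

58.0 MB

Duration = 15 minutes 6 seconds = 906 s.
Bytes = 32,000 samples/s × 906 s × 2 bytes/sample × 1 ch = 57,984,000 bytes.
57,984,000 / 1,000,000 = 58.0 MB.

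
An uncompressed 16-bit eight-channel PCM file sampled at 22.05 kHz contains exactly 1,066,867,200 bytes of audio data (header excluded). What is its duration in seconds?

Byte rate = 22,050 × 2 × 8 = 352,800 bytes/s.
Duration = 1,066,867,200 / 352,800 = 3,024 s.

3,024 seconds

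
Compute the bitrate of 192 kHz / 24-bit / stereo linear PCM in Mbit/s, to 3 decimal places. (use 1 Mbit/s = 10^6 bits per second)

9.216 Mbit/s

Bit rate = 192,000 × 24 × 2 = 9,216,000 bits/s.
= 9.216 Mbit/s.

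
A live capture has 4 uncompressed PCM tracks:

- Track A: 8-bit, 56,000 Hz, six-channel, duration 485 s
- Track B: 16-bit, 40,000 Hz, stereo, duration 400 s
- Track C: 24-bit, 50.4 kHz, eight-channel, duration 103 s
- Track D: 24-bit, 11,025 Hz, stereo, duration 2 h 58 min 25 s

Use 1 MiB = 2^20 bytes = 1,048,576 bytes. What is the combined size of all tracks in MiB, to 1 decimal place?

1010.6 MiB

Track A: 56,000 × 485 × 1 × 6 = 162,960,000 bytes.
Track B: 40,000 × 400 × 2 × 2 = 64,000,000 bytes.
Track C: 50,400 × 103 × 3 × 8 = 124,588,800 bytes.
Track D: 2 h 58 min 25 s = 10,705 s; 11,025 × 10,705 × 3 × 2 = 708,135,750 bytes.
Total = 1,059,684,550 bytes = 1010.6 MiB.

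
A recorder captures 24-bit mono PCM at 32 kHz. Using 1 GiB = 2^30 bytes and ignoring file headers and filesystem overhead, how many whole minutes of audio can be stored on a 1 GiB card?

186 minutes

Uncompressed byte rate = 32,000 × 3 × 1 = 96,000 bytes/s.
Capacity = 1 × 1,073,741,824 = 1,073,741,824 bytes.
1,073,741,824 / 96,000 ≈ 11184.81 s → 186 minutes.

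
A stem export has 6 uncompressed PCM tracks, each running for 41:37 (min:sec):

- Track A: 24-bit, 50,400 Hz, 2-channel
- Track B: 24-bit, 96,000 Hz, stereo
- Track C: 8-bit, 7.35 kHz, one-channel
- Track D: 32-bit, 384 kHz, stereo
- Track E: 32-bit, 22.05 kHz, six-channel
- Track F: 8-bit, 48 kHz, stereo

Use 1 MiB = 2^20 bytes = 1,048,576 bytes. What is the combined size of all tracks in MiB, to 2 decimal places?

10913.49 MiB

41:37 (min:sec) = 2,497 s.
Track A: 50,400 × 2,497 × 3 × 2 = 755,092,800 bytes.
Track B: 96,000 × 2,497 × 3 × 2 = 1,438,272,000 bytes.
Track C: 7,350 × 2,497 × 1 × 1 = 18,352,950 bytes.
Track D: 384,000 × 2,497 × 4 × 2 = 7,670,784,000 bytes.
Track E: 22,050 × 2,497 × 4 × 6 = 1,321,412,400 bytes.
Track F: 48,000 × 2,497 × 1 × 2 = 239,712,000 bytes.
Total = 11,443,626,150 bytes = 10913.49 MiB.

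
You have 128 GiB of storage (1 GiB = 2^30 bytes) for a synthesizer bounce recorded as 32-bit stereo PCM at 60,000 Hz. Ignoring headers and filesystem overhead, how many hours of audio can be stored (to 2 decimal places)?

79.54 hours

Uncompressed byte rate = 60,000 × 4 × 2 = 480,000 bytes/s.
Capacity = 128 × 1,073,741,824 = 137,438,953,472 bytes.
137,438,953,472 / 480,000 ≈ 286331.15 s → 79.54 hours.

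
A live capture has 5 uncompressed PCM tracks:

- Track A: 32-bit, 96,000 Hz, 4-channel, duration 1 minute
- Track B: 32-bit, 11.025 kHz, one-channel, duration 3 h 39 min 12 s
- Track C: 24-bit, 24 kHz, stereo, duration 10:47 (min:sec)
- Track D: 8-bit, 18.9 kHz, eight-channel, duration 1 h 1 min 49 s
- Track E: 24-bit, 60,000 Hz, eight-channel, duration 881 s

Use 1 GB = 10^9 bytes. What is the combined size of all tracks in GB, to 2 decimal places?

2.59 GB

Track A: 1 minute = 60 s; 96,000 × 60 × 4 × 4 = 92,160,000 bytes.
Track B: 3 h 39 min 12 s = 13,152 s; 11,025 × 13,152 × 4 × 1 = 580,003,200 bytes.
Track C: 10:47 (min:sec) = 647 s; 24,000 × 647 × 3 × 2 = 93,168,000 bytes.
Track D: 1 h 1 min 49 s = 3,709 s; 18,900 × 3,709 × 1 × 8 = 560,800,800 bytes.
Track E: 60,000 × 881 × 3 × 8 = 1,268,640,000 bytes.
Total = 2,594,772,000 bytes = 2.59 GB.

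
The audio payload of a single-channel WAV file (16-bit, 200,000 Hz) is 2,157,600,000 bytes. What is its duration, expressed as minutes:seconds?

89:54

Byte rate = 200,000 × 2 × 1 = 400,000 bytes/s.
Duration = 2,157,600,000 / 400,000 = 5,394 s.
5,394 s = 89:54.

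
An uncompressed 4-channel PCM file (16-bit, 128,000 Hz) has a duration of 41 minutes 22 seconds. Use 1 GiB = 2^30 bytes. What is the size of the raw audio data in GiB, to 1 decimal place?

2.4 GiB

Duration = 41 minutes 22 seconds = 2,482 s.
Bytes = 128,000 samples/s × 2,482 s × 2 bytes/sample × 4 ch = 2,541,568,000 bytes.
2,541,568,000 / 1,073,741,824 = 2.4 GiB.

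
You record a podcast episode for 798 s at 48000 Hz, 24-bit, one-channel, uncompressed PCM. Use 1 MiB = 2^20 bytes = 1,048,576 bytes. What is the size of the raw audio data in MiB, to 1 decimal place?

Bytes = 48,000 samples/s × 798 s × 3 bytes/sample × 1 ch = 114,912,000 bytes.
114,912,000 / 1,048,576 = 109.6 MiB.

109.6 MiB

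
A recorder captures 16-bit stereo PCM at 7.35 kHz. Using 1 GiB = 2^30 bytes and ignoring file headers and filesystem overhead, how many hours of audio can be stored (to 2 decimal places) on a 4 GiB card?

Uncompressed byte rate = 7,350 × 2 × 2 = 29,400 bytes/s.
Capacity = 4 × 1,073,741,824 = 4,294,967,296 bytes.
4,294,967,296 / 29,400 ≈ 146087.32 s → 40.58 hours.

40.58 hours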